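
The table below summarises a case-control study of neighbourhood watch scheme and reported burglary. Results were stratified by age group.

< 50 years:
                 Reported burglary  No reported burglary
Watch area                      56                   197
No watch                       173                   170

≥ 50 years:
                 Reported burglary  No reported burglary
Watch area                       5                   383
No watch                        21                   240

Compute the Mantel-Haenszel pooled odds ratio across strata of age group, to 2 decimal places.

0.26

OR_MH = Σ(aᵢdᵢ/nᵢ) / Σ(bᵢcᵢ/nᵢ), where nᵢ is the stratum total.
Stratum 1 (< 50 years): n = 596; a·d/n = 56·170/596 = 15.9732; b·c/n = 197·173/596 = 57.1829
Stratum 2 (≥ 50 years): n = 649; a·d/n = 5·240/649 = 1.8490; b·c/n = 383·21/649 = 12.3929
OR_MH = (15.9732 + 1.8490) / (57.1829 + 12.3929) = 17.8222 / 69.5758 = 0.25615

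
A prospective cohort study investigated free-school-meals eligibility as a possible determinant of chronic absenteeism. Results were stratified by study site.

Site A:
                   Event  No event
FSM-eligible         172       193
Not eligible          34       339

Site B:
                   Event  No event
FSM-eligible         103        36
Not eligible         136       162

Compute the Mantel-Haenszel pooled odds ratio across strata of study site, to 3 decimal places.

OR_MH = Σ(aᵢdᵢ/nᵢ) / Σ(bᵢcᵢ/nᵢ), where nᵢ is the stratum total.
Stratum 1 (Site A): n = 738; a·d/n = 172·339/738 = 79.0081; b·c/n = 193·34/738 = 8.8916
Stratum 2 (Site B): n = 437; a·d/n = 103·162/437 = 38.1831; b·c/n = 36·136/437 = 11.2037
OR_MH = (79.0081 + 38.1831) / (8.8916 + 11.2037) = 117.1912 / 20.0953 = 5.83178

5.832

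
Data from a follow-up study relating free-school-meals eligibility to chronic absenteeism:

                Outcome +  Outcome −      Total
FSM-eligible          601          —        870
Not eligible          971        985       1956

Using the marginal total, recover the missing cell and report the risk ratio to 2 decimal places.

The missing cell is in the exposed row: 870 − 601 = 269.
So a = 601, b = 269, c = 971, d = 985.
RR = [a/(a+b)] / [c/(c+d)] = (601/870) / (971/1956) = 0.69080/0.49642 = 1.39157

1.39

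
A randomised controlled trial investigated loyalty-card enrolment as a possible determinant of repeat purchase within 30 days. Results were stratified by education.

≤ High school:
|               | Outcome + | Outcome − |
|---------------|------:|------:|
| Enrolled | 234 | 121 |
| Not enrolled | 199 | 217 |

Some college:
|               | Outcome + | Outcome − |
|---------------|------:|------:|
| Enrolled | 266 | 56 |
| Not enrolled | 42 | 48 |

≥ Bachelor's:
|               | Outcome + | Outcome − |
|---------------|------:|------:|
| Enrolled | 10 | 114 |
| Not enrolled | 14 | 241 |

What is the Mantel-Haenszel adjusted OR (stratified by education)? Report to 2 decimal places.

OR_MH = Σ(aᵢdᵢ/nᵢ) / Σ(bᵢcᵢ/nᵢ), where nᵢ is the stratum total.
Stratum 1 (≤ High school): n = 771; a·d/n = 234·217/771 = 65.8599; b·c/n = 121·199/771 = 31.2309
Stratum 2 (Some college): n = 412; a·d/n = 266·48/412 = 30.9903; b·c/n = 56·42/412 = 5.7087
Stratum 3 (≥ Bachelor's): n = 379; a·d/n = 10·241/379 = 6.3588; b·c/n = 114·14/379 = 4.2111
OR_MH = (65.8599 + 30.9903 + 6.3588) / (31.2309 + 5.7087 + 4.2111) = 103.2091 / 41.1507 = 2.50808

2.51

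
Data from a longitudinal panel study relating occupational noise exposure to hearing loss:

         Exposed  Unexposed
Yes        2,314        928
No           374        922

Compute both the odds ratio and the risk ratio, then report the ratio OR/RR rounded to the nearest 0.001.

3.582

Reading the table with exposure as columns: a = 2314 (Exposed, case), b = 374 (Exposed, non-case), c = 928 (Unexposed, case), d = 922.
OR = (2314·922)/(374·928) = 2133508/347072 = 6.14716
Risk in exposed = 2314/2688 = 0.86086; risk in unexposed = 928/1850 = 0.50162; RR = 1.71616
OR/RR = 6.14716 / 1.71616 = 3.58193
The outcome is not rare, so the OR lies further from 1 than the RR.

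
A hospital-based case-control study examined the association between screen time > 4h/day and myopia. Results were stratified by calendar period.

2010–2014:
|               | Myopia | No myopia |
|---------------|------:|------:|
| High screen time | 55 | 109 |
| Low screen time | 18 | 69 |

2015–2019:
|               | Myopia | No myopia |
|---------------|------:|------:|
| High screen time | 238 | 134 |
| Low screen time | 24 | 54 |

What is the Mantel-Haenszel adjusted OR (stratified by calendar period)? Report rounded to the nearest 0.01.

2.92

OR_MH = Σ(aᵢdᵢ/nᵢ) / Σ(bᵢcᵢ/nᵢ), where nᵢ is the stratum total.
Stratum 1 (2010–2014): n = 251; a·d/n = 55·69/251 = 15.1195; b·c/n = 109·18/251 = 7.8167
Stratum 2 (2015–2019): n = 450; a·d/n = 238·54/450 = 28.5600; b·c/n = 134·24/450 = 7.1467
OR_MH = (15.1195 + 28.5600) / (7.8167 + 7.1467) = 43.6795 / 14.9634 = 2.91909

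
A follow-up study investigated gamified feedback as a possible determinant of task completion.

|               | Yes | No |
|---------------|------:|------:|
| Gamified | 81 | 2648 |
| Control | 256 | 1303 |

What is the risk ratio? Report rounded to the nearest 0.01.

0.18

Cells: a = 81, b = 2648, c = 256, d = 1303.
Risk in exposed = 81/2729 = 0.02968; risk in unexposed = 256/1559 = 0.16421.
RR = 0.02968 / 0.16421 = 0.18075
The risk is 82% lower among the exposed than among the unexposed.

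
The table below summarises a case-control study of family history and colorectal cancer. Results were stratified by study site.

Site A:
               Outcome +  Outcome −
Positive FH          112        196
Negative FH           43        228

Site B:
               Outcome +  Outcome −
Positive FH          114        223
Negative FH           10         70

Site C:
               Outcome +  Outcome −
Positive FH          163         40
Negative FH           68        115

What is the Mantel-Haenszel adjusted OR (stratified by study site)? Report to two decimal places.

4.15

OR_MH = Σ(aᵢdᵢ/nᵢ) / Σ(bᵢcᵢ/nᵢ), where nᵢ is the stratum total.
Stratum 1 (Site A): n = 579; a·d/n = 112·228/579 = 44.1036; b·c/n = 196·43/579 = 14.5561
Stratum 2 (Site B): n = 417; a·d/n = 114·70/417 = 19.1367; b·c/n = 223·10/417 = 5.3477
Stratum 3 (Site C): n = 386; a·d/n = 163·115/386 = 48.5622; b·c/n = 40·68/386 = 7.0466
OR_MH = (44.1036 + 19.1367 + 48.5622) / (14.5561 + 5.3477 + 7.0466) = 111.8025 / 26.9505 = 4.14844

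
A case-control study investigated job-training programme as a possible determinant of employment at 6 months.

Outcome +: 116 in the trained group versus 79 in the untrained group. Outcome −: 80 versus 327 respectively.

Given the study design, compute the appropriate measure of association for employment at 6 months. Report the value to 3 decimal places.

From the description: a = 116, b = 80, c = 79, d = 327.
This is a case-control study: participants were sampled on outcome status, so risks in the source population cannot be estimated directly — relative risk is not valid here. The odds ratio is the appropriate measure.
OR = (a·d)/(b·c) = (116 × 327) / (80 × 79) = 37932 / 6320 = 6.00190

6.002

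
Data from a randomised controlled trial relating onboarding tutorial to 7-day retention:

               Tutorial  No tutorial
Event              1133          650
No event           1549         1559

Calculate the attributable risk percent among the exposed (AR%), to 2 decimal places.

30.35

Reading the table with exposure as columns: a = 1133 (Tutorial, case), b = 1549 (Tutorial, non-case), c = 650 (No tutorial, case), d = 1559.
Risk in exposed = 1133/2682 = 0.42245; risk in unexposed = 650/2209 = 0.29425.
RR = 0.42245/0.29425 = 1.43567
AR% = (RR − 1)/RR × 100 = (1.43567 − 1)/1.43567 × 100 = 30.3459%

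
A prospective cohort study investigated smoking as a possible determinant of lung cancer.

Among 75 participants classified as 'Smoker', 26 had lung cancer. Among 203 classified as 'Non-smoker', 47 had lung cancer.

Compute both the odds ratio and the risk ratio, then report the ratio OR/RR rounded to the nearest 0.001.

1.176

From the description: a = 26, b = 49, c = 47, d = 156.
OR = (26·156)/(49·47) = 4056/2303 = 1.76118
Risk in exposed = 26/75 = 0.34667; risk in unexposed = 47/203 = 0.23153; RR = 1.49730
OR/RR = 1.76118 / 1.49730 = 1.17623
The outcome is not rare, so the OR lies further from 1 than the RR.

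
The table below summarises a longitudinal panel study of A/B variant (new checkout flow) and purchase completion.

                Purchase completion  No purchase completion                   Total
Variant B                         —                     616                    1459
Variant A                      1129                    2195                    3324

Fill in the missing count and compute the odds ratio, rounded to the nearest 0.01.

2.66

The missing cell is in the exposed row: 1459 − 616 = 843.
So a = 843, b = 616, c = 1129, d = 2195.
OR = (a·d)/(b·c) = (843 × 2195) / (616 × 1129) = 1850385 / 695464 = 2.66065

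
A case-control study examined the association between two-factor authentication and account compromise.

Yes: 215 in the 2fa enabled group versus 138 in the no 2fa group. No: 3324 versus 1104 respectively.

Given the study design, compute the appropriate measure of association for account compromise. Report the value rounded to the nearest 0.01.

0.52

From the description: a = 215, b = 3324, c = 138, d = 1104.
This is a case-control study: participants were sampled on outcome status, so risks in the source population cannot be estimated directly — relative risk is not valid here. The odds ratio is the appropriate measure.
OR = (a·d)/(b·c) = (215 × 1104) / (3324 × 138) = 237360 / 458712 = 0.51745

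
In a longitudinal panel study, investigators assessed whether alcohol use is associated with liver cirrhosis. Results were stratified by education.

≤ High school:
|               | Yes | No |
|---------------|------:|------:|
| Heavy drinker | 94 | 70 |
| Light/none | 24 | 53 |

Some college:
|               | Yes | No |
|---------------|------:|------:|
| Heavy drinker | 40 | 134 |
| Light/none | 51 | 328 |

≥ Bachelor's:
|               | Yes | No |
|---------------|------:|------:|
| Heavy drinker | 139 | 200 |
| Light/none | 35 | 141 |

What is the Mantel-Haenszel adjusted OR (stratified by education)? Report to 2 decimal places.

2.50

OR_MH = Σ(aᵢdᵢ/nᵢ) / Σ(bᵢcᵢ/nᵢ), where nᵢ is the stratum total.
Stratum 1 (≤ High school): n = 241; a·d/n = 94·53/241 = 20.6722; b·c/n = 70·24/241 = 6.9710
Stratum 2 (Some college): n = 553; a·d/n = 40·328/553 = 23.7251; b·c/n = 134·51/553 = 12.3580
Stratum 3 (≥ Bachelor's): n = 515; a·d/n = 139·141/515 = 38.0563; b·c/n = 200·35/515 = 13.5922
OR_MH = (20.6722 + 23.7251 + 38.0563) / (6.9710 + 12.3580 + 13.5922) = 82.4536 / 32.9212 = 2.50457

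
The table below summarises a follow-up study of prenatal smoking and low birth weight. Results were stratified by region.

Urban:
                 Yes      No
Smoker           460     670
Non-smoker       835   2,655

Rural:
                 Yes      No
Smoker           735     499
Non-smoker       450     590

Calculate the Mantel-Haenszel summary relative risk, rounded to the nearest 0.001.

1.525

RR_MH = Σ(aᵢ·n₀ᵢ/nᵢ) / Σ(cᵢ·n₁ᵢ/nᵢ), with n₁ᵢ = aᵢ+bᵢ (exposed), n₀ᵢ = cᵢ+dᵢ (unexposed), nᵢ = n₁ᵢ+n₀ᵢ.
Stratum 1 (Urban): n₁ = 1130, n₀ = 3490, n = 4620; a·n₀/n = 460·3490/4620 = 347.4892; c·n₁/n = 835·1130/4620 = 204.2316
Stratum 2 (Rural): n₁ = 1234, n₀ = 1040, n = 2274; a·n₀/n = 735·1040/2274 = 336.1478; c·n₁/n = 450·1234/2274 = 244.1953
RR_MH = (347.4892 + 336.1478) / (204.2316 + 244.1953) = 683.6369 / 448.4269 = 1.52452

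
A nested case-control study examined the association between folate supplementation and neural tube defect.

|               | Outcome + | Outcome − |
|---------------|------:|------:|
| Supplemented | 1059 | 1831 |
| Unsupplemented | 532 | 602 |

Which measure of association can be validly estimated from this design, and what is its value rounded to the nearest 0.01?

0.65

Cells: a = 1059, b = 1831, c = 532, d = 602.
This is a nested case-control study: participants were sampled on outcome status, so risks in the source population cannot be estimated directly — relative risk is not valid here. The odds ratio is the appropriate measure.
OR = (a·d)/(b·c) = (1059 × 602) / (1831 × 532) = 637518 / 974092 = 0.65447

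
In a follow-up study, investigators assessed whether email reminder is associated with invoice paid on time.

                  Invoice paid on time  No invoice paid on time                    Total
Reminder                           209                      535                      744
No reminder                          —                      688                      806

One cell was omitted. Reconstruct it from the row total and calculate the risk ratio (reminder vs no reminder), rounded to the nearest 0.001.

1.919

The missing cell is in the unexposed row: 806 − 688 = 118.
So a = 209, b = 535, c = 118, d = 688.
RR = [a/(a+b)] / [c/(c+d)] = (209/744) / (118/806) = 0.28091/0.14640 = 1.91879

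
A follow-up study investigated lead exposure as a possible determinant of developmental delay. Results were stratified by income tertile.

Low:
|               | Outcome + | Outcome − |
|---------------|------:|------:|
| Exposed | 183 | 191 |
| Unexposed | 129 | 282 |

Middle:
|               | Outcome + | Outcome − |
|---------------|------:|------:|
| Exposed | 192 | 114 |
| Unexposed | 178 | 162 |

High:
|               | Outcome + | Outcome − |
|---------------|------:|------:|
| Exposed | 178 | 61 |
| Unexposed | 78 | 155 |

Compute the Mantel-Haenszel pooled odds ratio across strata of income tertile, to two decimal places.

OR_MH = Σ(aᵢdᵢ/nᵢ) / Σ(bᵢcᵢ/nᵢ), where nᵢ is the stratum total.
Stratum 1 (Low): n = 785; a·d/n = 183·282/785 = 65.7401; b·c/n = 191·129/785 = 31.3873
Stratum 2 (Middle): n = 646; a·d/n = 192·162/646 = 48.1486; b·c/n = 114·178/646 = 31.4118
Stratum 3 (High): n = 472; a·d/n = 178·155/472 = 58.4534; b·c/n = 61·78/472 = 10.0805
OR_MH = (65.7401 + 48.1486 + 58.4534) / (31.3873 + 31.4118 + 10.0805) = 172.3421 / 72.8795 = 2.36475

2.36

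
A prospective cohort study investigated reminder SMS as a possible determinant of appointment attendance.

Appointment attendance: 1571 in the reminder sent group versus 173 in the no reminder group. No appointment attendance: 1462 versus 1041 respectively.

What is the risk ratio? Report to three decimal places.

3.635

From the description: a = 1571, b = 1462, c = 173, d = 1041.
Risk in exposed = 1571/3033 = 0.51797; risk in unexposed = 173/1214 = 0.14250.
RR = 0.51797 / 0.14250 = 3.63477
The risk among the exposed is 3.63 times that among the unexposed.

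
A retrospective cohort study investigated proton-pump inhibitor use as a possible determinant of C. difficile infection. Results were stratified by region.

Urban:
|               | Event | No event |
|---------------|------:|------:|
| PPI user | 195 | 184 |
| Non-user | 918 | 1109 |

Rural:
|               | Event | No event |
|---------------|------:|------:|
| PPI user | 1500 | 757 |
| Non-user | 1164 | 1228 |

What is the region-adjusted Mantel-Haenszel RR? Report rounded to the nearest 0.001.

1.319

RR_MH = Σ(aᵢ·n₀ᵢ/nᵢ) / Σ(cᵢ·n₁ᵢ/nᵢ), with n₁ᵢ = aᵢ+bᵢ (exposed), n₀ᵢ = cᵢ+dᵢ (unexposed), nᵢ = n₁ᵢ+n₀ᵢ.
Stratum 1 (Urban): n₁ = 379, n₀ = 2027, n = 2406; a·n₀/n = 195·2027/2406 = 164.2830; c·n₁/n = 918·379/2406 = 144.6060
Stratum 2 (Rural): n₁ = 2257, n₀ = 2392, n = 4649; a·n₀/n = 1500·2392/4649 = 771.7789; c·n₁/n = 1164·2257/4649 = 565.0996
RR_MH = (164.2830 + 771.7789) / (144.6060 + 565.0996) = 936.0619 / 709.7056 = 1.31894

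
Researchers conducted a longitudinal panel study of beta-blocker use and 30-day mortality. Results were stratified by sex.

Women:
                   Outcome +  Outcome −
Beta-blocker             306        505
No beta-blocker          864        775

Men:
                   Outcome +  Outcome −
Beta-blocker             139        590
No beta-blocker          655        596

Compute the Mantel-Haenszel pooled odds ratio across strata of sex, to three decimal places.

0.371

OR_MH = Σ(aᵢdᵢ/nᵢ) / Σ(bᵢcᵢ/nᵢ), where nᵢ is the stratum total.
Stratum 1 (Women): n = 2450; a·d/n = 306·775/2450 = 96.7959; b·c/n = 505·864/2450 = 178.0898
Stratum 2 (Men): n = 1980; a·d/n = 139·596/1980 = 41.8404; b·c/n = 590·655/1980 = 195.1768
OR_MH = (96.7959 + 41.8404) / (178.0898 + 195.1768) = 138.6363 / 373.2666 = 0.37141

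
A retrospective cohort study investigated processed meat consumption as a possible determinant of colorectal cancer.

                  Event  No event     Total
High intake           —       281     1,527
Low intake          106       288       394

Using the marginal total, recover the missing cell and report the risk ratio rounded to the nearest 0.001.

3.033

The missing cell is in the exposed row: 1527 − 281 = 1246.
So a = 1246, b = 281, c = 106, d = 288.
RR = [a/(a+b)] / [c/(c+d)] = (1246/1527) / (106/394) = 0.81598/0.26904 = 3.03298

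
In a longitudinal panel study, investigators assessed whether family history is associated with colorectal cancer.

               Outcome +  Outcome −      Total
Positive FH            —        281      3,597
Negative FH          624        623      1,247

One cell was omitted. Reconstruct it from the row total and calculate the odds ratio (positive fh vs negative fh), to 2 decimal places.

11.78

The missing cell is in the exposed row: 3597 − 281 = 3316.
So a = 3316, b = 281, c = 624, d = 623.
OR = (a·d)/(b·c) = (3316 × 623) / (281 × 624) = 2065868 / 175344 = 11.78180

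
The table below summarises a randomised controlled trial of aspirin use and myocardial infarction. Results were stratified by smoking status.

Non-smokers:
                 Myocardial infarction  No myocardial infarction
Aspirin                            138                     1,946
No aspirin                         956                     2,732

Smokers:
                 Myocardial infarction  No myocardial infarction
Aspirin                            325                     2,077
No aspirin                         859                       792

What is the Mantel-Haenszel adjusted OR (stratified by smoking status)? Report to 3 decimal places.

OR_MH = Σ(aᵢdᵢ/nᵢ) / Σ(bᵢcᵢ/nᵢ), where nᵢ is the stratum total.
Stratum 1 (Non-smokers): n = 5772; a·d/n = 138·2732/5772 = 65.3181; b·c/n = 1946·956/5772 = 322.3105
Stratum 2 (Smokers): n = 4053; a·d/n = 325·792/4053 = 63.5085; b·c/n = 2077·859/4053 = 440.2031
OR_MH = (65.3181 + 63.5085) / (322.3105 + 440.2031) = 128.8266 / 762.5135 = 0.16895

0.169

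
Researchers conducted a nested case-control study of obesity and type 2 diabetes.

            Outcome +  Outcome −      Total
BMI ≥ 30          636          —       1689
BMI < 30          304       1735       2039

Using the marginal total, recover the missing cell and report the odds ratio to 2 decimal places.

The missing cell is in the exposed row: 1689 − 636 = 1053.
So a = 636, b = 1053, c = 304, d = 1735.
OR = (a·d)/(b·c) = (636 × 1735) / (1053 × 304) = 1103460 / 320112 = 3.44711

3.45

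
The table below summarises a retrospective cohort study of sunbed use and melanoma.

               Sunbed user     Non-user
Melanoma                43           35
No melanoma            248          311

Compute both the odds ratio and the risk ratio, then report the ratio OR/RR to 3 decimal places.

1.055

Reading the table with exposure as columns: a = 43 (Sunbed user, case), b = 248 (Sunbed user, non-case), c = 35 (Non-user, case), d = 311.
OR = (43·311)/(248·35) = 13373/8680 = 1.54067
Risk in exposed = 43/291 = 0.14777; risk in unexposed = 35/346 = 0.10116; RR = 1.46078
OR/RR = 1.54067 / 1.46078 = 1.05469
The outcome is not rare, so the OR lies further from 1 than the RR.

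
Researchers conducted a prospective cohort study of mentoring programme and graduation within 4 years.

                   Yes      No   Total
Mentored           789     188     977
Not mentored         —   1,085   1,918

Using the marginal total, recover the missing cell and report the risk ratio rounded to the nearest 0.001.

The missing cell is in the unexposed row: 1918 − 1085 = 833.
So a = 789, b = 188, c = 833, d = 1085.
RR = [a/(a+b)] / [c/(c+d)] = (789/977) / (833/1918) = 0.80757/0.43431 = 1.85946

1.859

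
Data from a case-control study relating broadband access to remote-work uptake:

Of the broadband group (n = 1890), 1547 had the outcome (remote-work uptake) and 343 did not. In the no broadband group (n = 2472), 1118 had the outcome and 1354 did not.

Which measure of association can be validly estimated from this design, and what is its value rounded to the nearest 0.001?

5.462

From the description: a = 1547, b = 343, c = 1118, d = 1354.
This is a case-control study: participants were sampled on outcome status, so risks in the source population cannot be estimated directly — relative risk is not valid here. The odds ratio is the appropriate measure.
OR = (a·d)/(b·c) = (1547 × 1354) / (343 × 1118) = 2094638 / 383474 = 5.46227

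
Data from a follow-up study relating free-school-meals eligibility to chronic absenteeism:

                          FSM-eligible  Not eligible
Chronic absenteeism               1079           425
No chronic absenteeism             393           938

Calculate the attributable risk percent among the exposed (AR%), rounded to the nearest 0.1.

Reading the table with exposure as columns: a = 1079 (FSM-eligible, case), b = 393 (FSM-eligible, non-case), c = 425 (Not eligible, case), d = 938.
Risk in exposed = 1079/1472 = 0.73302; risk in unexposed = 425/1363 = 0.31181.
RR = 0.73302/0.31181 = 2.35083
AR% = (RR − 1)/RR × 100 = (2.35083 − 1)/2.35083 × 100 = 57.4618%

57.5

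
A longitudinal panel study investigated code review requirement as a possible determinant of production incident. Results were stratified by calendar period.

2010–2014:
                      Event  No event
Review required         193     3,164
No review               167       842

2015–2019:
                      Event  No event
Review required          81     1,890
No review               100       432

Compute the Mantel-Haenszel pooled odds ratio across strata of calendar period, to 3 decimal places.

OR_MH = Σ(aᵢdᵢ/nᵢ) / Σ(bᵢcᵢ/nᵢ), where nᵢ is the stratum total.
Stratum 1 (2010–2014): n = 4366; a·d/n = 193·842/4366 = 37.2208; b·c/n = 3164·167/4366 = 121.0234
Stratum 2 (2015–2019): n = 2503; a·d/n = 81·432/2503 = 13.9800; b·c/n = 1890·100/2503 = 75.5094
OR_MH = (37.2208 + 13.9800) / (121.0234 + 75.5094) = 51.2008 / 196.5328 = 0.26052

0.261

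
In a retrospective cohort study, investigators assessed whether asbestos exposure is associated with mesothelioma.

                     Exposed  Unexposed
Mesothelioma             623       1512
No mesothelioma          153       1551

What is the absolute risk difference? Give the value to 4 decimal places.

Reading the table with exposure as columns: a = 623 (Exposed, case), b = 153 (Exposed, non-case), c = 1512 (Unexposed, case), d = 1551.
Risk in exposed = 623/776 = 0.802835; risk in unexposed = 1512/3063 = 0.493634.
Risk difference = 0.802835 − 0.493634 = 0.309201

0.3092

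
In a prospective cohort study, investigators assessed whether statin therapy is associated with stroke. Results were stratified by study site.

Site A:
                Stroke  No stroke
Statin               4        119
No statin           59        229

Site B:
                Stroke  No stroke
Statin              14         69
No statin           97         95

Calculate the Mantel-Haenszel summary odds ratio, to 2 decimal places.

OR_MH = Σ(aᵢdᵢ/nᵢ) / Σ(bᵢcᵢ/nᵢ), where nᵢ is the stratum total.
Stratum 1 (Site A): n = 411; a·d/n = 4·229/411 = 2.2287; b·c/n = 119·59/411 = 17.0827
Stratum 2 (Site B): n = 275; a·d/n = 14·95/275 = 4.8364; b·c/n = 69·97/275 = 24.3382
OR_MH = (2.2287 + 4.8364) / (17.0827 + 24.3382) = 7.0651 / 41.4209 = 0.17057

0.17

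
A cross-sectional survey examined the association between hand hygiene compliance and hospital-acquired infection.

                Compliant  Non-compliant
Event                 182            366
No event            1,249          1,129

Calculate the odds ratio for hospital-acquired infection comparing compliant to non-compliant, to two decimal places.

0.45

Reading the table with exposure as columns: a = 182 (Compliant, case), b = 1249 (Compliant, non-case), c = 366 (Non-compliant, case), d = 1129.
OR = (a·d)/(b·c) = (182 × 1129) / (1249 × 366) = 205478 / 457134 = 0.44949
Exposure is associated with lower odds of hospital-acquired infection (OR = 0.45 < 1).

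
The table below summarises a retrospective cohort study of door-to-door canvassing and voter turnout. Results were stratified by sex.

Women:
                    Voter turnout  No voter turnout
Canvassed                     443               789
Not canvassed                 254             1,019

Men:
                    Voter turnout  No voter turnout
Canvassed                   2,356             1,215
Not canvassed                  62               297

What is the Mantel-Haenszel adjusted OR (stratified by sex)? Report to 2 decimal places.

OR_MH = Σ(aᵢdᵢ/nᵢ) / Σ(bᵢcᵢ/nᵢ), where nᵢ is the stratum total.
Stratum 1 (Women): n = 2505; a·d/n = 443·1019/2505 = 180.2064; b·c/n = 789·254/2505 = 80.0024
Stratum 2 (Men): n = 3930; a·d/n = 2356·297/3930 = 178.0489; b·c/n = 1215·62/3930 = 19.1679
OR_MH = (180.2064 + 178.0489) / (80.0024 + 19.1679) = 358.2552 / 99.1703 = 3.61252

3.61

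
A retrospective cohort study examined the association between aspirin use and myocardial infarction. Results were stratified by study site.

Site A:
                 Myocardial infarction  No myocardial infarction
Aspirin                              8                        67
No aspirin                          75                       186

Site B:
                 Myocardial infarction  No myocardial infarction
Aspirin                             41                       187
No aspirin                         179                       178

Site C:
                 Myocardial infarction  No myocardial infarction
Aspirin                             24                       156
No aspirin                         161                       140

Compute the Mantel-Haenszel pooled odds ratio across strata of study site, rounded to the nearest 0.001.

0.192

OR_MH = Σ(aᵢdᵢ/nᵢ) / Σ(bᵢcᵢ/nᵢ), where nᵢ is the stratum total.
Stratum 1 (Site A): n = 336; a·d/n = 8·186/336 = 4.4286; b·c/n = 67·75/336 = 14.9554
Stratum 2 (Site B): n = 585; a·d/n = 41·178/585 = 12.4752; b·c/n = 187·179/585 = 57.2188
Stratum 3 (Site C): n = 481; a·d/n = 24·140/481 = 6.9854; b·c/n = 156·161/481 = 52.2162
OR_MH = (4.4286 + 12.4752 + 6.9854) / (14.9554 + 57.2188 + 52.2162) = 23.8892 / 124.3904 = 0.19205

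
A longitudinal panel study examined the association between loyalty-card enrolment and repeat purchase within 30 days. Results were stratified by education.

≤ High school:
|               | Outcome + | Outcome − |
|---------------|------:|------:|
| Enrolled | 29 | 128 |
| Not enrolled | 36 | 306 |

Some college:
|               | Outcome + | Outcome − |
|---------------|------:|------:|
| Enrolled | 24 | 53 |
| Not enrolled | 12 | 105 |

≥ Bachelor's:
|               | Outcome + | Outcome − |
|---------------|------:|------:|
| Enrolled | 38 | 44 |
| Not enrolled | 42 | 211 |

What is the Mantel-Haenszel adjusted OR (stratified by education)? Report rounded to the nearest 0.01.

3.03

OR_MH = Σ(aᵢdᵢ/nᵢ) / Σ(bᵢcᵢ/nᵢ), where nᵢ is the stratum total.
Stratum 1 (≤ High school): n = 499; a·d/n = 29·306/499 = 17.7836; b·c/n = 128·36/499 = 9.2345
Stratum 2 (Some college): n = 194; a·d/n = 24·105/194 = 12.9897; b·c/n = 53·12/194 = 3.2784
Stratum 3 (≥ Bachelor's): n = 335; a·d/n = 38·211/335 = 23.9343; b·c/n = 44·42/335 = 5.5164
OR_MH = (17.7836 + 12.9897 + 23.9343) / (9.2345 + 3.2784 + 5.5164) = 54.7076 / 18.0292 = 3.03438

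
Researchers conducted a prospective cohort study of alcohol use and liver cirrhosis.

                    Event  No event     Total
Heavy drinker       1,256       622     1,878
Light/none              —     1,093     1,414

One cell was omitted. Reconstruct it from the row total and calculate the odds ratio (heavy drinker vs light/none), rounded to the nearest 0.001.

The missing cell is in the unexposed row: 1414 − 1093 = 321.
So a = 1256, b = 622, c = 321, d = 1093.
OR = (a·d)/(b·c) = (1256 × 1093) / (622 × 321) = 1372808 / 199662 = 6.87566

6.876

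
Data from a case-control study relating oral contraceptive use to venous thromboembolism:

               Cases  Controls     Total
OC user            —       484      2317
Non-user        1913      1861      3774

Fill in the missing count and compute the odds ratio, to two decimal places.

The missing cell is in the exposed row: 2317 − 484 = 1833.
So a = 1833, b = 484, c = 1913, d = 1861.
OR = (a·d)/(b·c) = (1833 × 1861) / (484 × 1913) = 3411213 / 925892 = 3.68425

3.68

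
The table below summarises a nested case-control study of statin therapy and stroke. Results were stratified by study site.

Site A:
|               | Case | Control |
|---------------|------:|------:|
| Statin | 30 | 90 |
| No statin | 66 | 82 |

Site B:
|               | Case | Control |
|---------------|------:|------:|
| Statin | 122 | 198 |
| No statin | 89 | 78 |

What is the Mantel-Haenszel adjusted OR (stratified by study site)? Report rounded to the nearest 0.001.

0.492

OR_MH = Σ(aᵢdᵢ/nᵢ) / Σ(bᵢcᵢ/nᵢ), where nᵢ is the stratum total.
Stratum 1 (Site A): n = 268; a·d/n = 30·82/268 = 9.1791; b·c/n = 90·66/268 = 22.1642
Stratum 2 (Site B): n = 487; a·d/n = 122·78/487 = 19.5400; b·c/n = 198·89/487 = 36.1848
OR_MH = (9.1791 + 19.5400) / (22.1642 + 36.1848) = 28.7191 / 58.3490 = 0.49220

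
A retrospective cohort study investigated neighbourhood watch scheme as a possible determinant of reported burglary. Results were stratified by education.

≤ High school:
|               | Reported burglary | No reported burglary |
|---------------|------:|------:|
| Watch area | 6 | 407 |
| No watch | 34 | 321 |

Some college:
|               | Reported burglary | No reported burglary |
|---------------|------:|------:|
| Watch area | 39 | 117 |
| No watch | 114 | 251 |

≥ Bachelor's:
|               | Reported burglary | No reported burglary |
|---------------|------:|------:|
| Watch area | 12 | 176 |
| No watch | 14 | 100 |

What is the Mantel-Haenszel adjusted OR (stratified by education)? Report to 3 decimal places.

0.488

OR_MH = Σ(aᵢdᵢ/nᵢ) / Σ(bᵢcᵢ/nᵢ), where nᵢ is the stratum total.
Stratum 1 (≤ High school): n = 768; a·d/n = 6·321/768 = 2.5078; b·c/n = 407·34/768 = 18.0182
Stratum 2 (Some college): n = 521; a·d/n = 39·251/521 = 18.7889; b·c/n = 117·114/521 = 25.6008
Stratum 3 (≥ Bachelor's): n = 302; a·d/n = 12·100/302 = 3.9735; b·c/n = 176·14/302 = 8.1589
OR_MH = (2.5078 + 18.7889 + 3.9735) / (18.0182 + 25.6008 + 8.1589) = 25.2702 / 51.7779 = 0.48805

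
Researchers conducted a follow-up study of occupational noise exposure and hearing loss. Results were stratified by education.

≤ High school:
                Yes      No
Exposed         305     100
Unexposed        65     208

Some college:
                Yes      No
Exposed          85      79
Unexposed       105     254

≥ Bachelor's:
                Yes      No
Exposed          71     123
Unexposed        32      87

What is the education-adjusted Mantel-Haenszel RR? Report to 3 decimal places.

2.273

RR_MH = Σ(aᵢ·n₀ᵢ/nᵢ) / Σ(cᵢ·n₁ᵢ/nᵢ), with n₁ᵢ = aᵢ+bᵢ (exposed), n₀ᵢ = cᵢ+dᵢ (unexposed), nᵢ = n₁ᵢ+n₀ᵢ.
Stratum 1 (≤ High school): n₁ = 405, n₀ = 273, n = 678; a·n₀/n = 305·273/678 = 122.8097; c·n₁/n = 65·405/678 = 38.8274
Stratum 2 (Some college): n₁ = 164, n₀ = 359, n = 523; a·n₀/n = 85·359/523 = 58.3461; c·n₁/n = 105·164/523 = 32.9254
Stratum 3 (≥ Bachelor's): n₁ = 194, n₀ = 119, n = 313; a·n₀/n = 71·119/313 = 26.9936; c·n₁/n = 32·194/313 = 19.8339
RR_MH = (122.8097 + 58.3461 + 26.9936) / (38.8274 + 32.9254 + 19.8339) = 208.1494 / 91.5867 = 2.27270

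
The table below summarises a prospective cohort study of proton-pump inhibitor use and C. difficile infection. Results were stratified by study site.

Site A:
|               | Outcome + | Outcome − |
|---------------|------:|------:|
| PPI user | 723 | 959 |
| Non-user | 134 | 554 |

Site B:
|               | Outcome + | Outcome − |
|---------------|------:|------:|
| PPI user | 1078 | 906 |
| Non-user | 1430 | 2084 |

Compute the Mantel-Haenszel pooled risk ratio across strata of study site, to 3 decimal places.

RR_MH = Σ(aᵢ·n₀ᵢ/nᵢ) / Σ(cᵢ·n₁ᵢ/nᵢ), with n₁ᵢ = aᵢ+bᵢ (exposed), n₀ᵢ = cᵢ+dᵢ (unexposed), nᵢ = n₁ᵢ+n₀ᵢ.
Stratum 1 (Site A): n₁ = 1682, n₀ = 688, n = 2370; a·n₀/n = 723·688/2370 = 209.8835; c·n₁/n = 134·1682/2370 = 95.1004
Stratum 2 (Site B): n₁ = 1984, n₀ = 3514, n = 5498; a·n₀/n = 1078·3514/5498 = 688.9945; c·n₁/n = 1430·1984/5498 = 516.0276
RR_MH = (209.8835 + 688.9945) / (95.1004 + 516.0276) = 898.8781 / 611.1281 = 1.47085

1.471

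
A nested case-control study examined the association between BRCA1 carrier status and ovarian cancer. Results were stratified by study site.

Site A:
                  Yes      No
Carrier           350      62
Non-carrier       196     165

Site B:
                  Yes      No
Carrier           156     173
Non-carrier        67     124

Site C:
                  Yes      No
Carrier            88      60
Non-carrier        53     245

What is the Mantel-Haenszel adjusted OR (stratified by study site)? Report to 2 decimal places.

3.55

OR_MH = Σ(aᵢdᵢ/nᵢ) / Σ(bᵢcᵢ/nᵢ), where nᵢ is the stratum total.
Stratum 1 (Site A): n = 773; a·d/n = 350·165/773 = 74.7089; b·c/n = 62·196/773 = 15.7206
Stratum 2 (Site B): n = 520; a·d/n = 156·124/520 = 37.2000; b·c/n = 173·67/520 = 22.2904
Stratum 3 (Site C): n = 446; a·d/n = 88·245/446 = 48.3408; b·c/n = 60·53/446 = 7.1300
OR_MH = (74.7089 + 37.2000 + 48.3408) / (15.7206 + 22.2904 + 7.1300) = 160.2497 / 45.1410 = 3.54998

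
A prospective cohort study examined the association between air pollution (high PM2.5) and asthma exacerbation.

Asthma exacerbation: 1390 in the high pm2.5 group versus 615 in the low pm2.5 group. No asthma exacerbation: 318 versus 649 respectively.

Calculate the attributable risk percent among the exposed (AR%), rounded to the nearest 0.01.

From the description: a = 1390, b = 318, c = 615, d = 649.
Risk in exposed = 1390/1708 = 0.81382; risk in unexposed = 615/1264 = 0.48655.
RR = 0.81382/0.48655 = 1.67263
AR% = (RR − 1)/RR × 100 = (1.67263 − 1)/1.67263 × 100 = 40.2138%

40.21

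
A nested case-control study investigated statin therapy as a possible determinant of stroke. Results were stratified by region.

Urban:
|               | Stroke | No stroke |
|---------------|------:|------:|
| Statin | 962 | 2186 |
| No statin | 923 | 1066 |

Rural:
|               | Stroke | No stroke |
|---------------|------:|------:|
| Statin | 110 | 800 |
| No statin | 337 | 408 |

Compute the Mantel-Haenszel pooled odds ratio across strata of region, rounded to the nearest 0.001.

0.408

OR_MH = Σ(aᵢdᵢ/nᵢ) / Σ(bᵢcᵢ/nᵢ), where nᵢ is the stratum total.
Stratum 1 (Urban): n = 5137; a·d/n = 962·1066/5137 = 199.6286; b·c/n = 2186·923/5137 = 392.7736
Stratum 2 (Rural): n = 1655; a·d/n = 110·408/1655 = 27.1178; b·c/n = 800·337/1655 = 162.9003
OR_MH = (199.6286 + 27.1178) / (392.7736 + 162.9003) = 226.7464 / 555.6739 = 0.40806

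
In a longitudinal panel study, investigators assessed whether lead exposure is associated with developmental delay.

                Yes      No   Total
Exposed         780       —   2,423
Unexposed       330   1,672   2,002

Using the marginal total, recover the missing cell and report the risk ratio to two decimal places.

1.95

The missing cell is in the exposed row: 2423 − 780 = 1643.
So a = 780, b = 1643, c = 330, d = 1672.
RR = [a/(a+b)] / [c/(c+d)] = (780/2423) / (330/2002) = 0.32191/0.16484 = 1.95295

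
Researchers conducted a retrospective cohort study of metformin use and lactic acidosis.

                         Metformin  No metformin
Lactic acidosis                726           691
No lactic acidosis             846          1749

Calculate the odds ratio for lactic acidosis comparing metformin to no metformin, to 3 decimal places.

2.172

Reading the table with exposure as columns: a = 726 (Metformin, case), b = 846 (Metformin, non-case), c = 691 (No metformin, case), d = 1749.
OR = (a·d)/(b·c) = (726 × 1749) / (846 × 691) = 1269774 / 584586 = 2.17209
The odds of lactic acidosis are about 2.17 times as high in the metformin group.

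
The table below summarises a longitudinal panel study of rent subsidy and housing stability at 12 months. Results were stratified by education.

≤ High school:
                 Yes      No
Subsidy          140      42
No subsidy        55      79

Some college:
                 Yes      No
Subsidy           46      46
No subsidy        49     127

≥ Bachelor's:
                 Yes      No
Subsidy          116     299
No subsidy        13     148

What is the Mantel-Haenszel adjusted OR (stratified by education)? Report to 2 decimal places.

3.85

OR_MH = Σ(aᵢdᵢ/nᵢ) / Σ(bᵢcᵢ/nᵢ), where nᵢ is the stratum total.
Stratum 1 (≤ High school): n = 316; a·d/n = 140·79/316 = 35.0000; b·c/n = 42·55/316 = 7.3101
Stratum 2 (Some college): n = 268; a·d/n = 46·127/268 = 21.7985; b·c/n = 46·49/268 = 8.4104
Stratum 3 (≥ Bachelor's): n = 576; a·d/n = 116·148/576 = 29.8056; b·c/n = 299·13/576 = 6.7483
OR_MH = (35.0000 + 21.7985 + 29.8056) / (7.3101 + 8.4104 + 6.7483) = 86.6041 / 22.4688 = 3.85441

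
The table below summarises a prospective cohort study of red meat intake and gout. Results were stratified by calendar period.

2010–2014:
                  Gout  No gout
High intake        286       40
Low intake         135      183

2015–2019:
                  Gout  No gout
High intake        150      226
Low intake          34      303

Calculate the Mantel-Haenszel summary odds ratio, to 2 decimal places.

7.57

OR_MH = Σ(aᵢdᵢ/nᵢ) / Σ(bᵢcᵢ/nᵢ), where nᵢ is the stratum total.
Stratum 1 (2010–2014): n = 644; a·d/n = 286·183/644 = 81.2702; b·c/n = 40·135/644 = 8.3851
Stratum 2 (2015–2019): n = 713; a·d/n = 150·303/713 = 63.7447; b·c/n = 226·34/713 = 10.7770
OR_MH = (81.2702 + 63.7447) / (8.3851 + 10.7770) = 145.0149 / 19.1621 = 7.56780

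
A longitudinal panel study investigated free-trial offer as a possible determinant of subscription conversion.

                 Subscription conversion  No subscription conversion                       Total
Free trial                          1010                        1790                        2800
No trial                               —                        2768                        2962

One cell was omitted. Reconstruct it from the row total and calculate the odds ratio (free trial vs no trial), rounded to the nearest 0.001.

The missing cell is in the unexposed row: 2962 − 2768 = 194.
So a = 1010, b = 1790, c = 194, d = 2768.
OR = (a·d)/(b·c) = (1010 × 2768) / (1790 × 194) = 2795680 / 347260 = 8.05068

8.051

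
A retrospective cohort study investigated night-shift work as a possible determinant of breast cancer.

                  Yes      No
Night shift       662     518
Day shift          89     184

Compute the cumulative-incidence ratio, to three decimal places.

Cells: a = 662, b = 518, c = 89, d = 184.
Risk in exposed = 662/1180 = 0.56102; risk in unexposed = 89/273 = 0.32601.
RR = 0.56102 / 0.32601 = 1.72087
The risk among the exposed is 1.72 times that among the unexposed.

1.721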